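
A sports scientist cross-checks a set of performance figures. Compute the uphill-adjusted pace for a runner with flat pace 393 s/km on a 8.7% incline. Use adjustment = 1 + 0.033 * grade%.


Adjustment factor = 1 + 0.033 * 8.7 = 1.2871
Grade-adjusted pace = 393 * 1.2871 = 505.83 s/km

505.83 s/km


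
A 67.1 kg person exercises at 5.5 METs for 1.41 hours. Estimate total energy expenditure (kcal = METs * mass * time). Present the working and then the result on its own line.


Energy = METs * mass(kg) * time(h)
= 5.5 * 67.1 * 1.41
= 520.36 kcal

520.36 kcal


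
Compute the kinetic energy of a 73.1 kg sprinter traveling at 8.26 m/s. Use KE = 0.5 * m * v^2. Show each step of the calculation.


Velocity squared = 68.2276
KE = 0.5 * 73.1 * 68.2276 = 2493.72 J

2493.72 J


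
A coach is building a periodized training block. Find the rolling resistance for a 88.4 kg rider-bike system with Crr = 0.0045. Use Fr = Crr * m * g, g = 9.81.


m * g = 88.4 * 9.81 = 867.204 N
Fr = 0.0045 * 867.204 = 3.902 N

3.902 N


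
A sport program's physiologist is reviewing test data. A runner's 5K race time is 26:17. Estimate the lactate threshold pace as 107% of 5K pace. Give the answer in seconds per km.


Total race time = 26*60 + 17 = 1577 seconds
5K pace = 1577 / 5 = 315.4 sec/km
LT pace = 315.4 * 1.07 = 337.48 sec/km

337.48 s/km


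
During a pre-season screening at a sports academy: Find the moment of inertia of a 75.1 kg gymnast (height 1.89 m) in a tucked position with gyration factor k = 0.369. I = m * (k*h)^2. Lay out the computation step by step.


Radius of gyration = 0.369 * 1.89 = 0.69741 m
I = 75.1 * 0.69741^2
= 75.1 * 0.486381
= 36.527 kg*m^2

36.527 kg*m^2


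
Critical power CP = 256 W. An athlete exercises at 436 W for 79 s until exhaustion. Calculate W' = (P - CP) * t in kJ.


P - CP = 436 - 256 = 180 W
W' = 180 * 79 = 14220 J
= 14220 / 1000 = 14.22 kJ

14.22 kJ


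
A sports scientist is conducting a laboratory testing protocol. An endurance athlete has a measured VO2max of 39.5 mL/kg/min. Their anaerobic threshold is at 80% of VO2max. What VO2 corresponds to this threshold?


Anaerobic threshold VO2 = VO2max * 80%
= 39.5 * 0.8
= 31.6 mL/kg/min

31.6 mL/kg/min


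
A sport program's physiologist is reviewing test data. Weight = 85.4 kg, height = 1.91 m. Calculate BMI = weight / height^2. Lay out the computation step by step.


height^2 = 1.91^2 = 3.6481
BMI = 85.4 / 3.6481 = 23.41 kg/m^2

23.41 kg/m^2


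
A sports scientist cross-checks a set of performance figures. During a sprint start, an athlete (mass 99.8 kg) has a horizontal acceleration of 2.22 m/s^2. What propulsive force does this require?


Propulsive force = mass * acceleration
= 99.8 kg * 2.22 m/s^2
= 221.56 N

221.56 N


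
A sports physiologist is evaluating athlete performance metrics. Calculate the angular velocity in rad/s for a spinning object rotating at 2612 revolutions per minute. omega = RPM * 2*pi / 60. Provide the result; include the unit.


omega = RPM * 2*pi / 60
= 2612 * 6.28318531 / 60
= 273.528 rad/s

273.528 rad/s


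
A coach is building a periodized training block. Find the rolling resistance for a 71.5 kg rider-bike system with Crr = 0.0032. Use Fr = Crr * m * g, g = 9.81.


m * g = 71.5 * 9.81 = 701.415 N
Fr = 0.0032 * 701.415 = 2.245 N

2.245 N


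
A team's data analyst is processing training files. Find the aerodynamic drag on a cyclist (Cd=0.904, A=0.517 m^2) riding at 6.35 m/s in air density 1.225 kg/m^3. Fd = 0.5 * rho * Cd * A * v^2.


Fd = 0.5 * 1.225 * 0.904 * 0.517 * 6.35^2
= 0.5 * 1.225 * 0.904 * 0.517 * 40.3225
= 11.543 N

11.543 N


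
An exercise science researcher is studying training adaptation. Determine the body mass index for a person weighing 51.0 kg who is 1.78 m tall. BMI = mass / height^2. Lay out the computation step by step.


BMI = mass / height^2
= 51.0 / 1.78^2
= 51.0 / 3.1684
= 16.1 kg/m^2

16.1 kg/m^2


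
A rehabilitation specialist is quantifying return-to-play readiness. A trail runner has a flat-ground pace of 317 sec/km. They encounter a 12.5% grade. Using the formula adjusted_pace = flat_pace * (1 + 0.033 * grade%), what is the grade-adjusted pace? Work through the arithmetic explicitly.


Grade factor = 1 + 0.033 * 12.5 = 1.4125
Adjusted = 317 * 1.4125 = 447.76 sec/km

447.76 s/km


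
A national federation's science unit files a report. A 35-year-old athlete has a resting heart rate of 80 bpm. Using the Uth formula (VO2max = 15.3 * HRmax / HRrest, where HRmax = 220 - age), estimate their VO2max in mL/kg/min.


HRmax = 220 - 35 = 185 bpm
Ratio = HRmax / HRrest = 185 / 80 = 2.3125
VO2max = 15.3 * 2.3125 = 35.38 mL/kg/min

35.38 mL/kg/min


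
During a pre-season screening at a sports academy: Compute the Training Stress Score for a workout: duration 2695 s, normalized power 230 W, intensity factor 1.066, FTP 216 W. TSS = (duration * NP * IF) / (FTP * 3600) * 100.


Product = 2695 * 230 * 1.066 = 660760.1
Base = 216 * 3600 = 777600
TSS = 660760.1 / 777600 * 100 = 84.97

84.97 TSS


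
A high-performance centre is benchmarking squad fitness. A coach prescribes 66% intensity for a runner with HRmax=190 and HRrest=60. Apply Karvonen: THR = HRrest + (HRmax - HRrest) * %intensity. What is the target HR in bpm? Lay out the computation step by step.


Heart rate reserve = 190 - 60 = 130
Intensity fraction = 66 / 100 = 0.66
THR = 60 + 130 * 0.66 = 145.8 bpm

145.8 bpm


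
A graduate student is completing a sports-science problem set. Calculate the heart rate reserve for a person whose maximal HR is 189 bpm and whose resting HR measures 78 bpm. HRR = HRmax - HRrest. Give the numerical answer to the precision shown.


HRmax = 189 bpm
HRrest = 78 bpm
HRR = 189 - 78 = 111 bpm

111 bpm


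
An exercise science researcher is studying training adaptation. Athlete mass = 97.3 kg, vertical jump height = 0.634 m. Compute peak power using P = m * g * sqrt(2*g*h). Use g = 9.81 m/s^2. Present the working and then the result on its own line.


sqrt(2 * 9.81 * 0.634) = sqrt(12.43908) = 3.526908 m/s
P = 97.3 * 9.81 * 3.526908
= 3366.48 W

3366.48 W


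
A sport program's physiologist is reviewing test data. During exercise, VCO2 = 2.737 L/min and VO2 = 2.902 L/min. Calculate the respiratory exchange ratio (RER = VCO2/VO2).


RER = VCO2 / VO2
= 2.737 / 2.902
= 0.9431

0.9431


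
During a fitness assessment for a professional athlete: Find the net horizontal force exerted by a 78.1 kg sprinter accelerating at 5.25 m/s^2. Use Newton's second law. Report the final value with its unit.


Newton's second law: F = m * a
F = 78.1 * 5.25 = 410.03 N

410.03 N


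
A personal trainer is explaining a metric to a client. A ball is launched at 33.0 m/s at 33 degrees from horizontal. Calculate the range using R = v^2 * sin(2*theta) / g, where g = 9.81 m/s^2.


sin(2 * 33) = sin(66) = 0.913545
v^2 = 33.0^2 = 1089.0
R = 1089.0 * 0.913545 / 9.81
= 101.412 m

101.412 m


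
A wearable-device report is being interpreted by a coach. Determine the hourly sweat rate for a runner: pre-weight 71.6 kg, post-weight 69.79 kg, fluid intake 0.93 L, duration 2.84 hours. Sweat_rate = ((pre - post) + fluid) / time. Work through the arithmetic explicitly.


Mass lost = 71.6 - 69.79 = 1.81 kg
Add fluid consumed: 1.81 + 0.93 = 2.74 L total sweat
Sweat rate = 2.74 / 2.84 = 0.965 L/h

0.965 L/h


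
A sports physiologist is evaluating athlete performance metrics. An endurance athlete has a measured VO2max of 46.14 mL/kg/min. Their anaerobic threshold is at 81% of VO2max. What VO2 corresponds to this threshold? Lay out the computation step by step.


Anaerobic threshold VO2 = VO2max * 81%
= 46.14 * 0.81
= 37.37 mL/kg/min

37.37 mL/kg/min


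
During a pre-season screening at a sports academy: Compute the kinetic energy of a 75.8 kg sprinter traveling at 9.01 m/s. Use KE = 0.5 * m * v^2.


Velocity squared = 81.1801
KE = 0.5 * 75.8 * 81.1801 = 3076.73 J

3076.73 J


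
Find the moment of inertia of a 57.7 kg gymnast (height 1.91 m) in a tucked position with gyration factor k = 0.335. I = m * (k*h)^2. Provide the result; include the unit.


Radius of gyration = 0.335 * 1.91 = 0.63985 m
I = 57.7 * 0.63985^2
= 57.7 * 0.409408
= 23.623 kg*m^2

23.623 kg*m^2


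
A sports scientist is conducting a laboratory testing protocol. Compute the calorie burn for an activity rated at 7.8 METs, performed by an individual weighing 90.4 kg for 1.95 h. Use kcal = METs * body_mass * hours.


Product of METs and mass = 7.8 * 90.4 = 705.12
Total kcal = 705.12 * 1.95 = 1374.98 kcal

1374.98 kcal


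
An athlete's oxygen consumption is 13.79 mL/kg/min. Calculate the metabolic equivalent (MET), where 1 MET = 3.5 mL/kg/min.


MET = VO2 / 3.5
= 13.79 / 3.5
= 3.94 METs

3.94 METs


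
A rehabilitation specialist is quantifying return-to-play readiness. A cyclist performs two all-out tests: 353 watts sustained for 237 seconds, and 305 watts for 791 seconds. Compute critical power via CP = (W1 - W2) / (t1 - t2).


W1 = P1 * t1 = 353 * 237 = 83661 J
W2 = P2 * t2 = 305 * 791 = 241255 J
CP = (83661 - 241255) / (237 - 791)
= 284.47 W

284.47 W


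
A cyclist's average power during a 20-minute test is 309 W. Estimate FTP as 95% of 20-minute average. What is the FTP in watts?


FTP = 20-min power * 0.95
= 309 * 0.95
= 293.55 W

293.55 W


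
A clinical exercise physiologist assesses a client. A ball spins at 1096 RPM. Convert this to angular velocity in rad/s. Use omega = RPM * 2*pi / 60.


omega = 1096 * 2 * pi / 60
= 1096 * 6.28318531 / 60
= 6886.371 / 60
= 114.773 rad/s

114.773 rad/s


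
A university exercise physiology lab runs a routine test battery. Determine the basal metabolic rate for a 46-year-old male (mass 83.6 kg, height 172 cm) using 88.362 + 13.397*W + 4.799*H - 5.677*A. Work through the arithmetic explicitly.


BMR = 88.362 + 13.397*83.6 + 4.799*172 - 5.677*46
= 1772.64 kcal/day

1772.64 kcal/day


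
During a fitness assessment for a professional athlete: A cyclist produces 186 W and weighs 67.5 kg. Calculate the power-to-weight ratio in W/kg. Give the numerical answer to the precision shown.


P/W = power / mass
= 186 / 67.5
= 2.756 W/kg

2.756 W/kg


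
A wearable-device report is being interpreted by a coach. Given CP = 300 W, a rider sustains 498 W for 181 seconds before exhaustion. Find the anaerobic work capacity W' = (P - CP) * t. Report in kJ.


Excess power = 498 - 300 = 198 W
Work above CP = 198 * 181 = 35838 J
W' = 35.838 kJ

35.838 kJ


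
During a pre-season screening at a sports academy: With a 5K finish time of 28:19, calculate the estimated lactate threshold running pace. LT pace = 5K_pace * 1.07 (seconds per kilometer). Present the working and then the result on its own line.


Race duration = 1699 s for 5 km
Average pace = 1699 / 5 = 339.8 s/km
LT pace = 339.8 * 1.07
= 363.59 s/km

363.59 s/km


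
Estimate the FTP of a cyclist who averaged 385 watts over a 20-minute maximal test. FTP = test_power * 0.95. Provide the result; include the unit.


FTP = 385 * 0.95 = 365.75 W

365.75 W


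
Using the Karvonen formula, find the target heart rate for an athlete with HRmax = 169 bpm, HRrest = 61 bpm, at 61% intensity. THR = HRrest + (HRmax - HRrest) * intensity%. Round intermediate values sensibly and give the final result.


HRR = 169 - 61 = 108
THR = 61 + 108 * 0.61
= 61 + 65.88
= 126.88 bpm

126.88 bpm


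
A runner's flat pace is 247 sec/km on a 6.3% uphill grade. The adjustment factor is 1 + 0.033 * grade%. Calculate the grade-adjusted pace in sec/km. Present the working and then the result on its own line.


Factor = 1 + 0.033 * 6.3 = 1.2079
Adjusted pace = 247 * 1.2079
= 298.35 sec/km

298.35 s/km


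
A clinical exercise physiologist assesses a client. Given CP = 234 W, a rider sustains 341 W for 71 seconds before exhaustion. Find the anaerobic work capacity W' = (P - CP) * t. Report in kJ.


Excess power = 341 - 234 = 107 W
Work above CP = 107 * 71 = 7597 J
W' = 7.597 kJ

7.597 kJ


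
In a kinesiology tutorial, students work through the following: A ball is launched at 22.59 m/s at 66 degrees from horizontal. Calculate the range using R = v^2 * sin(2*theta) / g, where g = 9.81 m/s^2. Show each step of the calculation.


sin(2 * 66) = sin(132) = 0.743145
v^2 = 22.59^2 = 510.3081
R = 510.3081 * 0.743145 / 9.81
= 38.658 m

38.658 m


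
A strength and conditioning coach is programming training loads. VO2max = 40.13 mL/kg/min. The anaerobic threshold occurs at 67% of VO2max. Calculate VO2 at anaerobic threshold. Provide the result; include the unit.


AT fraction = 67 / 100 = 0.67
AT VO2 = 40.13 * 0.67
= 26.89 mL/kg/min

26.89 mL/kg/min


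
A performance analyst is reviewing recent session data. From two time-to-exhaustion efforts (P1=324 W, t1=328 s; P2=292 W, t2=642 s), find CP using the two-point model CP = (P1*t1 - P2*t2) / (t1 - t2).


Work in trial 1 = 106272 J
Work in trial 2 = 187464 J
Delta work = -81192 J
Delta time = -314 s
CP = -81192 / -314 = 258.57 W

258.57 W


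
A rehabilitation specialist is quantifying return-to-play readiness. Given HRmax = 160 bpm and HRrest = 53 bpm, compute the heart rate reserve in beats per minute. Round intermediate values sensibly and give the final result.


Heart rate reserve = maximum HR minus resting HR
HRR = 160 - 53 = 107 bpm

107 bpm


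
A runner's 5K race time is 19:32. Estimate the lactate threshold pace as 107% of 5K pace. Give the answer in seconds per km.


Total race time = 19*60 + 32 = 1172 seconds
5K pace = 1172 / 5 = 234.4 sec/km
LT pace = 234.4 * 1.07 = 250.81 sec/km

250.81 s/km


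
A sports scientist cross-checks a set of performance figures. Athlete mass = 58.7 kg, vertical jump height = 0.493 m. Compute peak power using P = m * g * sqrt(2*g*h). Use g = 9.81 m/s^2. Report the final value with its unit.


sqrt(2 * 9.81 * 0.493) = sqrt(9.67266) = 3.11009 m/s
P = 58.7 * 9.81 * 3.11009
= 1790.94 W

1790.94 W


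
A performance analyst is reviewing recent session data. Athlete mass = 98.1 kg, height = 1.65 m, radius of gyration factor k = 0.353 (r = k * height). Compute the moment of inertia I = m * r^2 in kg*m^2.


r = k * height = 0.353 * 1.65 = 0.58245 m
r^2 = 0.58245^2 = 0.339248
I = 98.1 * 0.339248 = 33.28 kg*m^2

33.28 kg*m^2


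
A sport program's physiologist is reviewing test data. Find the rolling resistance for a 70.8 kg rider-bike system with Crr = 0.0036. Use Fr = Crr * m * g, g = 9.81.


m * g = 70.8 * 9.81 = 694.548 N
Fr = 0.0036 * 694.548 = 2.5 N

2.5 N


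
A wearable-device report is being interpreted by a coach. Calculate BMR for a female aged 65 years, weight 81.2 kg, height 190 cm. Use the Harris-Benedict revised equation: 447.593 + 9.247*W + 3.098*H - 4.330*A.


Substituting values:
W term = 9.247 * 81.2 = 750.8564
H term = 3.098 * 190 = 588.62
A term = 4.330 * 65 = 281.45
BMR = 1505.62 kcal/day

1505.62 kcal/day


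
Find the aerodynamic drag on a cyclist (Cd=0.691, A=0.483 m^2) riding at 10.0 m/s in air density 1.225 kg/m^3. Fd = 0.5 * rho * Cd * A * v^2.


Fd = 0.5 * 1.225 * 0.691 * 0.483 * 10.0^2
= 0.5 * 1.225 * 0.691 * 0.483 * 100.0
= 20.442 N

20.442 N


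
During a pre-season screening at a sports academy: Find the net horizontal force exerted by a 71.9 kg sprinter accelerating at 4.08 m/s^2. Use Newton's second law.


Newton's second law: F = m * a
F = 71.9 * 4.08 = 293.35 N

293.35 N


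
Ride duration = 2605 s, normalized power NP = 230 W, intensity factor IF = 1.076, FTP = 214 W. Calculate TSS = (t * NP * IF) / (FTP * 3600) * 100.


Numerator = 2605 * 230 * 1.076 = 644685.4
Denominator = 214 * 3600 = 770400
TSS = 644685.4 / 770400 * 100
= 83.68

83.68 TSS


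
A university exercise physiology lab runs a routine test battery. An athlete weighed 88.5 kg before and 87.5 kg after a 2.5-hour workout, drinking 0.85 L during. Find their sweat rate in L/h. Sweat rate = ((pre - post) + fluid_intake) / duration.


Body mass change = 1.0 kg
Total sweat loss = 1.0 + 0.85 = 1.85 L
Rate = 1.85 / 2.5 = 0.74 L/h

0.74 L/h


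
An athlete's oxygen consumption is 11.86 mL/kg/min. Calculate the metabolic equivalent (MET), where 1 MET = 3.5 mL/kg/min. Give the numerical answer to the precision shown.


MET = VO2 / 3.5
= 11.86 / 3.5
= 3.39 METs

3.39 METs


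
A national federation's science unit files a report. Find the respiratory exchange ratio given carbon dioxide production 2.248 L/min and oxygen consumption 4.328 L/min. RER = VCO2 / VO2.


VCO2 = 2.248 L/min
VO2 = 4.328 L/min
RER = 2.248 / 4.328 = 0.5194

0.5194


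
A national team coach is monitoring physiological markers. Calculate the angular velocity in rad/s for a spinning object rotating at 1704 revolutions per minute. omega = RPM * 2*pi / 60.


omega = RPM * 2*pi / 60
= 1704 * 6.28318531 / 60
= 178.442 rad/s

178.442 rad/s


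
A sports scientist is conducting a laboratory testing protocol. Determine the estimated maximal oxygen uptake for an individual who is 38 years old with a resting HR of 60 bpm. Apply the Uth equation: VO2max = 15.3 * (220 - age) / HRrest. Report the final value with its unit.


HRmax = 220 - 38 = 182
VO2max = 15.3 * (182 / 60)
= 15.3 * 3.0333
= 46.41 mL/kg/min

46.41 mL/kg/min


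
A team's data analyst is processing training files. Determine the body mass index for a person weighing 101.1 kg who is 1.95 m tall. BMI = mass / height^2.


BMI = mass / height^2
= 101.1 / 1.95^2
= 101.1 / 3.8025
= 26.59 kg/m^2

26.59 kg/m^2


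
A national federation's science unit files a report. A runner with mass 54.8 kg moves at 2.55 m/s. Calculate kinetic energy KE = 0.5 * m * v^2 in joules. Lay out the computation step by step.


v^2 = 2.55^2 = 6.5025
KE = 0.5 * 54.8 * 6.5025
= 178.17 J

178.17 J


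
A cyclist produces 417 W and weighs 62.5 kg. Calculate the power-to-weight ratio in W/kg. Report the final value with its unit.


P/W = power / mass
= 417 / 62.5
= 6.672 W/kg

6.672 W/kg


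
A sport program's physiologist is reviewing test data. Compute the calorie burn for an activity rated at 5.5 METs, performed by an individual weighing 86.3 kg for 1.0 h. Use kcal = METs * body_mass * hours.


Product of METs and mass = 5.5 * 86.3 = 474.65
Total kcal = 474.65 * 1.0 = 474.65 kcal

474.65 kcal


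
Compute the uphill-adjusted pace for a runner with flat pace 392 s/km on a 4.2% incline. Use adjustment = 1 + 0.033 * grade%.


Adjustment factor = 1 + 0.033 * 4.2 = 1.1386
Grade-adjusted pace = 392 * 1.1386 = 446.33 s/km

446.33 s/km


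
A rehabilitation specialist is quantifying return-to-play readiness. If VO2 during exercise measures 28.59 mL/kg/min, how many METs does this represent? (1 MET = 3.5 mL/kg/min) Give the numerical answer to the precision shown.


METs = VO2 / 3.5 = 28.59 / 3.5 = 8.17

8.17 METs


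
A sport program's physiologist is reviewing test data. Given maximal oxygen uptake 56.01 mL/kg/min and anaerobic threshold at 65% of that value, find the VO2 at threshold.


Percentage as decimal = 0.65
VO2 at AT = 56.01 * 0.65 = 36.41 mL/kg/min

36.41 mL/kg/min


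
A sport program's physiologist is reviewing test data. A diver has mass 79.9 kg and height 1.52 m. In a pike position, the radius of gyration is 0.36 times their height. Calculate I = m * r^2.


r = 0.36 * 1.52 = 0.5472 m
I = m * r^2 = 79.9 * 0.299428 = 23.924 kg*m^2

23.924 kg*m^2


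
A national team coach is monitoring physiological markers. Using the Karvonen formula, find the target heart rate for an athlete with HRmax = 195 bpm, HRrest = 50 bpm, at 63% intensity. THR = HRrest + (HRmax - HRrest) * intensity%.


HRR = 195 - 50 = 145
THR = 50 + 145 * 0.63
= 50 + 91.35
= 141.35 bpm

141.35 bpm


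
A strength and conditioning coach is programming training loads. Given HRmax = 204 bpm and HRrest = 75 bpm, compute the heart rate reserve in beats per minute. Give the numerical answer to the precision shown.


Heart rate reserve = maximum HR minus resting HR
HRR = 204 - 75 = 129 bpm

129 bpm


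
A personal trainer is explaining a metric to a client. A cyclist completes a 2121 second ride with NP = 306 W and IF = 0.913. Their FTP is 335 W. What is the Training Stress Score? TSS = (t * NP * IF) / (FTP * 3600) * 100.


t * NP * IF = 2121 * 306 * 0.913 = 592560.738
FTP * 3600 = 1206000
TSS = (592560.738 / 1206000) * 100 = 49.13

49.13 TSS


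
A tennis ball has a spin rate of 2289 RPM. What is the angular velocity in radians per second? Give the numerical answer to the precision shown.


Convert RPM to rad/s: multiply by 2*pi and divide by 60
omega = 2289 * 2 * pi / 60
= 239.704 rad/s

239.704 rad/s


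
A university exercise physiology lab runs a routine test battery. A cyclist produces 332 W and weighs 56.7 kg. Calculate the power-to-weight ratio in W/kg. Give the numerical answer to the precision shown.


P/W = power / mass
= 332 / 56.7
= 5.855 W/kg

5.855 W/kg


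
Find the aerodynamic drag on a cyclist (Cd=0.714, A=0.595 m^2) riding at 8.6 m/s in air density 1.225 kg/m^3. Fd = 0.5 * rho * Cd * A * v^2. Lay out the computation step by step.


Fd = 0.5 * 1.225 * 0.714 * 0.595 * 8.6^2
= 0.5 * 1.225 * 0.714 * 0.595 * 73.96
= 19.245 N

19.245 N


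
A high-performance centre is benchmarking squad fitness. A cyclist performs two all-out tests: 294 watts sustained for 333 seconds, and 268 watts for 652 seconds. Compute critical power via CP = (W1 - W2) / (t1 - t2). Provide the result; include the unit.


W1 = P1 * t1 = 294 * 333 = 97902 J
W2 = P2 * t2 = 268 * 652 = 174736 J
CP = (97902 - 174736) / (333 - 652)
= 240.86 W

240.86 W


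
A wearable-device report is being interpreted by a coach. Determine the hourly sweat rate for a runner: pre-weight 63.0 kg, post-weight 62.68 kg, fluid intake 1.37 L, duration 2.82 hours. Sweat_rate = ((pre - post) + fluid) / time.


Mass lost = 63.0 - 62.68 = 0.32 kg
Add fluid consumed: 0.32 + 1.37 = 1.69 L total sweat
Sweat rate = 1.69 / 2.82 = 0.599 L/h

0.599 L/h


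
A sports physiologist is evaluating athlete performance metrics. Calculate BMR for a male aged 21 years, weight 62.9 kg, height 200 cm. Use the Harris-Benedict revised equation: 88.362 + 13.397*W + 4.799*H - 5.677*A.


Substituting values:
W term = 13.397 * 62.9 = 842.6713
H term = 4.799 * 200 = 959.8
A term = 5.677 * 21 = 119.217
BMR = 1771.62 kcal/day

1771.62 kcal/day


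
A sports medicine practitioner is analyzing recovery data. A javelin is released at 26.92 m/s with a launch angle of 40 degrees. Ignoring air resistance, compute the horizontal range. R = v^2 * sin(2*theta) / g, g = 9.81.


Launch speed squared = 724.6864
sin(2 * 40 deg) = 0.984808
Range = 724.6864 * 0.984808 / 9.81
= 72.75 m

72.75 m


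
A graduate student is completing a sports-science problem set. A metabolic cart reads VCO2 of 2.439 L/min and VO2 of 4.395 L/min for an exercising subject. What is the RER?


RER = VCO2 / VO2 = 2.439 / 4.395 = 0.5549

0.5549


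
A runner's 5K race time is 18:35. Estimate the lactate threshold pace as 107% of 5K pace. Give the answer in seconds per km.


Total race time = 18*60 + 35 = 1115 seconds
5K pace = 1115 / 5 = 223.0 sec/km
LT pace = 223.0 * 1.07 = 238.61 sec/km

238.61 s/km


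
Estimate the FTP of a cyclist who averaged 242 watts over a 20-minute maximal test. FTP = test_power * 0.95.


FTP = 242 * 0.95 = 229.9 W

229.9 W


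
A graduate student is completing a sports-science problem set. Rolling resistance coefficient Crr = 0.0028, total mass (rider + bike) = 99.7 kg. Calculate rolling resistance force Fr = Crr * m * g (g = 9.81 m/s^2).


Fr = Crr * m * g
= 0.0028 * 99.7 * 9.81
= 2.739 N

2.739 N


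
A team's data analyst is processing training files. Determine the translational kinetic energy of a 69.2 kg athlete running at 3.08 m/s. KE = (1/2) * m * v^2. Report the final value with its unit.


KE = 0.5 * m * v^2
= 0.5 * 69.2 * 3.08^2
= 0.5 * 69.2 * 9.4864
= 328.23 J

328.23 J


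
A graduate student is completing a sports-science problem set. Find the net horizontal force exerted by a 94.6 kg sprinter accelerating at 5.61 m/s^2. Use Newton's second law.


Newton's second law: F = m * a
F = 94.6 * 5.61 = 530.71 N

530.71 N


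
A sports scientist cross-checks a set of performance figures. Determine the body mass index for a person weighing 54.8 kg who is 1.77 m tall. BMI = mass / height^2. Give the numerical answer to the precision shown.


BMI = mass / height^2
= 54.8 / 1.77^2
= 54.8 / 3.1329
= 17.49 kg/m^2

17.49 kg/m^2


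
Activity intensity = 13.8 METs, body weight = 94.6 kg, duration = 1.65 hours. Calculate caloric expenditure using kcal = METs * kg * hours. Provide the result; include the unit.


kcal = 13.8 * 94.6 * 1.65
= 1305.48 * 1.65
= 2154.04 kcal

2154.04 kcal


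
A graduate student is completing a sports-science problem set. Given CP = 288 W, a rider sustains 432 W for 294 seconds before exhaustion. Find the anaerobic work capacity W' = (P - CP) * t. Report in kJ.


Excess power = 432 - 288 = 144 W
Work above CP = 144 * 294 = 42336 J
W' = 42.336 kJ

42.336 kJ


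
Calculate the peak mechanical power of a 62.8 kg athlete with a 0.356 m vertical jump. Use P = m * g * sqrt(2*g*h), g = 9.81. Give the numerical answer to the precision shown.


First, sqrt(2gh) = sqrt(2 * 9.81 * 0.356)
= sqrt(6.98472) = 2.642862 m/s
Power = 62.8 * 9.81 * 2.642862 = 1628.18 W

1628.18 W


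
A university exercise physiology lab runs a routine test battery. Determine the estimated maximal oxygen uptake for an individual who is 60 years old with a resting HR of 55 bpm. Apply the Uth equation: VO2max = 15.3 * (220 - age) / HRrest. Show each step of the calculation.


HRmax = 220 - 60 = 160
VO2max = 15.3 * (160 / 55)
= 15.3 * 2.9091
= 44.51 mL/kg/min

44.51 mL/kg/min


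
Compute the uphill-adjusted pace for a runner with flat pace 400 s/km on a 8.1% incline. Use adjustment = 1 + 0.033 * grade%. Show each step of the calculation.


Adjustment factor = 1 + 0.033 * 8.1 = 1.2673
Grade-adjusted pace = 400 * 1.2673 = 506.92 s/km

506.92 s/km


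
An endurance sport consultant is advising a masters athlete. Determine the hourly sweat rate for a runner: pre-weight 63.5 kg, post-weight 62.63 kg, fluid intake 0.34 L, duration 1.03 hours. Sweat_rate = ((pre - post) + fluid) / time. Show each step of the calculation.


Mass lost = 63.5 - 62.63 = 0.87 kg
Add fluid consumed: 0.87 + 0.34 = 1.21 L total sweat
Sweat rate = 1.21 / 1.03 = 1.175 L/h

1.175 L/h


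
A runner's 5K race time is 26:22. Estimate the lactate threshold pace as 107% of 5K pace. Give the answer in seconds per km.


Total race time = 26*60 + 22 = 1582 seconds
5K pace = 1582 / 5 = 316.4 sec/km
LT pace = 316.4 * 1.07 = 338.55 sec/km

338.55 s/km


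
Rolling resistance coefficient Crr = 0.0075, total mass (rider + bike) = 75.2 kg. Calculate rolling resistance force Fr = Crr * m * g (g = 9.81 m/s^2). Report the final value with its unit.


Fr = Crr * m * g
= 0.0075 * 75.2 * 9.81
= 5.533 N

5.533 N


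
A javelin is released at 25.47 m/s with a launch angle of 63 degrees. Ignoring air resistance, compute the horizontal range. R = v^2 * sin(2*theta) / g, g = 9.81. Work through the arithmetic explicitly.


Launch speed squared = 648.7209
sin(2 * 63 deg) = 0.809017
Range = 648.7209 * 0.809017 / 9.81
= 53.499 m

53.499 m


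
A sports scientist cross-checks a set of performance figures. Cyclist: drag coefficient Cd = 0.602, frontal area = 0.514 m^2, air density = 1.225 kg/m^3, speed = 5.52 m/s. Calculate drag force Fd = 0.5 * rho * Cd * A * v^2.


v^2 = 5.52^2 = 30.4704
Fd = 0.5 * 1.225 * 0.602 * 0.514 * 30.4704
= 5.775 N

5.775 N


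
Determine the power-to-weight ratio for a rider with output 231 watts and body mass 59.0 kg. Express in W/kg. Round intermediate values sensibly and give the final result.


P/W = 231 / 59.0 = 3.915 W/kg

3.915 W/kg


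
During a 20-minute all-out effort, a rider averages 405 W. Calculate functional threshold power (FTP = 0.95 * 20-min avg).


FTP = 0.95 * 405
= 384.75 W

384.75 W


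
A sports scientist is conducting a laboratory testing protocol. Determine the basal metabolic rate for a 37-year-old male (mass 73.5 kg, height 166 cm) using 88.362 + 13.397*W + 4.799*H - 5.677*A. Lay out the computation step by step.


BMR = 88.362 + 13.397*73.5 + 4.799*166 - 5.677*37
= 1659.63 kcal/day

1659.63 kcal/day


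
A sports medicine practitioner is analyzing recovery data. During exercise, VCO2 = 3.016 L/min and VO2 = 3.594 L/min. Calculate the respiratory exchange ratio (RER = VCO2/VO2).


RER = VCO2 / VO2
= 3.016 / 3.594
= 0.8392

0.8392


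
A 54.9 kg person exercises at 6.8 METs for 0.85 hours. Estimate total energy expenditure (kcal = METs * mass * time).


Energy = METs * mass(kg) * time(h)
= 6.8 * 54.9 * 0.85
= 317.32 kcal

317.32 kcal


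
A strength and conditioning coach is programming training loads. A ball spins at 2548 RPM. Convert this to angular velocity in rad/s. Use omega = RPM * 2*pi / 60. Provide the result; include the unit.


omega = 2548 * 2 * pi / 60
= 2548 * 6.28318531 / 60
= 16009.556 / 60
= 266.826 rad/s

266.826 rad/s


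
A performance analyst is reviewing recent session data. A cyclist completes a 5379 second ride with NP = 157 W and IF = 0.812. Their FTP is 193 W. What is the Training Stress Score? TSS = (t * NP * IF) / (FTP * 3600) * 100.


t * NP * IF = 5379 * 157 * 0.812 = 685736.436
FTP * 3600 = 694800
TSS = (685736.436 / 694800) * 100 = 98.7

98.7 TSS


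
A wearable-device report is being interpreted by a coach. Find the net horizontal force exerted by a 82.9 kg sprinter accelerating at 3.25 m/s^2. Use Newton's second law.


Newton's second law: F = m * a
F = 82.9 * 3.25 = 269.43 N

269.43 N


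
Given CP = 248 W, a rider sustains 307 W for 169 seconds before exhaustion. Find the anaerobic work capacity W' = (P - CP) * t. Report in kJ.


Excess power = 307 - 248 = 59 W
Work above CP = 59 * 169 = 9971 J
W' = 9.971 kJ

9.971 kJ


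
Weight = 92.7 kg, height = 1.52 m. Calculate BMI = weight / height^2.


height^2 = 1.52^2 = 2.3104
BMI = 92.7 / 2.3104 = 40.12 kg/m^2

40.12 kg/m^2


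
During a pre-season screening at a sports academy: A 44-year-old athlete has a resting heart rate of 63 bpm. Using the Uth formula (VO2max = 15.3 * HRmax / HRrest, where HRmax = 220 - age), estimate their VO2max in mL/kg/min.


HRmax = 220 - 44 = 176 bpm
Ratio = HRmax / HRrest = 176 / 63 = 2.7937
VO2max = 15.3 * 2.7937 = 42.74 mL/kg/min

42.74 mL/kg/min


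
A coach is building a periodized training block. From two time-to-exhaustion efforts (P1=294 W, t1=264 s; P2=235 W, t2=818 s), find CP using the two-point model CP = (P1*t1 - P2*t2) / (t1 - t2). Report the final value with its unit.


Work in trial 1 = 77616 J
Work in trial 2 = 192230 J
Delta work = -114614 J
Delta time = -554 s
CP = -114614 / -554 = 206.88 W

206.88 W


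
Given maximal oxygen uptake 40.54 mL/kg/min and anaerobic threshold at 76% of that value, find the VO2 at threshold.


Percentage as decimal = 0.76
VO2 at AT = 40.54 * 0.76 = 30.81 mL/kg/min

30.81 mL/kg/min


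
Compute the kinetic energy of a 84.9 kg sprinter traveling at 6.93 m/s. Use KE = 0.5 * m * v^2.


Velocity squared = 48.0249
KE = 0.5 * 84.9 * 48.0249 = 2038.66 J

2038.66 J


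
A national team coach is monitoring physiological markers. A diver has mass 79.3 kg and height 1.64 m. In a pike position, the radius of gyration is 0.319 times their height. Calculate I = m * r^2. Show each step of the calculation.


r = 0.319 * 1.64 = 0.52316 m
I = m * r^2 = 79.3 * 0.273696 = 21.704 kg*m^2

21.704 kg*m^2


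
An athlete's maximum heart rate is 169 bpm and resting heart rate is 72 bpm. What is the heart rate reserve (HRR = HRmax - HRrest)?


HRR = HRmax - HRrest
= 169 - 72
= 97 bpm

97 bpm


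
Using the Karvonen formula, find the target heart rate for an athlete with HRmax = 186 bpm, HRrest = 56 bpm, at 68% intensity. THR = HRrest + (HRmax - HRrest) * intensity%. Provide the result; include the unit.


HRR = 186 - 56 = 130
THR = 56 + 130 * 0.68
= 56 + 88.4
= 144.4 bpm

144.4 bpm


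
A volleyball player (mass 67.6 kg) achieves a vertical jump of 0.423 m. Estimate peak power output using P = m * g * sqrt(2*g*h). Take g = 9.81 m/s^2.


2 * g * h = 2 * 9.81 * 0.423 = 8.29926
sqrt(8.29926) = 2.880844 m/s
P = 67.6 * 9.81 * 2.880844 = 1910.45 W

1910.45 W


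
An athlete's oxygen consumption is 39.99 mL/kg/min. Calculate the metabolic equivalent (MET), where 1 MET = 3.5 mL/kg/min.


MET = VO2 / 3.5
= 39.99 / 3.5
= 11.43 METs

11.43 METs


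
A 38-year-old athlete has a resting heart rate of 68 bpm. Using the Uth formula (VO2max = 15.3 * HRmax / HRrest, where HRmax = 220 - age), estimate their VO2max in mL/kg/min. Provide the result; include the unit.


HRmax = 220 - 38 = 182 bpm
Ratio = HRmax / HRrest = 182 / 68 = 2.6765
VO2max = 15.3 * 2.6765 = 40.95 mL/kg/min

40.95 mL/kg/min


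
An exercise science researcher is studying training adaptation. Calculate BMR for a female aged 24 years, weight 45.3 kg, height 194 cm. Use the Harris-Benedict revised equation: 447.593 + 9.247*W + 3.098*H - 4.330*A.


Substituting values:
W term = 9.247 * 45.3 = 418.8891
H term = 3.098 * 194 = 601.012
A term = 4.330 * 24 = 103.92
BMR = 1363.57 kcal/day

1363.57 kcal/day


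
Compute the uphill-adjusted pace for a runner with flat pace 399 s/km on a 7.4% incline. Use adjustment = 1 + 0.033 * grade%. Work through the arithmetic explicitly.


Adjustment factor = 1 + 0.033 * 7.4 = 1.2442
Grade-adjusted pace = 399 * 1.2442 = 496.44 s/km

496.44 s/km


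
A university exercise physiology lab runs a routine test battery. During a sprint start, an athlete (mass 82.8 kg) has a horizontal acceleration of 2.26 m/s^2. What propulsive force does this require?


Propulsive force = mass * acceleration
= 82.8 kg * 2.26 m/s^2
= 187.13 N

187.13 N


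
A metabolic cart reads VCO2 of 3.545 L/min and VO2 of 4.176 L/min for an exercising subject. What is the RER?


RER = VCO2 / VO2 = 3.545 / 4.176 = 0.8489

0.8489


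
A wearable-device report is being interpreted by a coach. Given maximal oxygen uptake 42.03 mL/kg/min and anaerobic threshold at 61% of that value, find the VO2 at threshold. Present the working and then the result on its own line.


Percentage as decimal = 0.61
VO2 at AT = 42.03 * 0.61 = 25.64 mL/kg/min

25.64 mL/kg/min


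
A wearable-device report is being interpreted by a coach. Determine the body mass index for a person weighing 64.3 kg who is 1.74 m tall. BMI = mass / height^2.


BMI = mass / height^2
= 64.3 / 1.74^2
= 64.3 / 3.0276
= 21.24 kg/m^2

21.24 kg/m^2


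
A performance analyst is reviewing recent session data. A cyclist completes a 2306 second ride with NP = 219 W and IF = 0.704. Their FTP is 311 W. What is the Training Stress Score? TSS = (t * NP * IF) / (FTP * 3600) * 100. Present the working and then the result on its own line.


t * NP * IF = 2306 * 219 * 0.704 = 355529.856
FTP * 3600 = 1119600
TSS = (355529.856 / 1119600) * 100 = 31.76

31.76 TSS


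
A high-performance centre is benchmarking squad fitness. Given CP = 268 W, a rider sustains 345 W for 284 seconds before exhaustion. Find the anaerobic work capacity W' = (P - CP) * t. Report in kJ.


Excess power = 345 - 268 = 77 W
Work above CP = 77 * 284 = 21868 J
W' = 21.868 kJ

21.868 kJ


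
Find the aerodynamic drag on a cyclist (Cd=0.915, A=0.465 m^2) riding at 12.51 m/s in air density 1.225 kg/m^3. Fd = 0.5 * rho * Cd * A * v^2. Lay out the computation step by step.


Fd = 0.5 * 1.225 * 0.915 * 0.465 * 12.51^2
= 0.5 * 1.225 * 0.915 * 0.465 * 156.5001
= 40.784 N

40.784 N


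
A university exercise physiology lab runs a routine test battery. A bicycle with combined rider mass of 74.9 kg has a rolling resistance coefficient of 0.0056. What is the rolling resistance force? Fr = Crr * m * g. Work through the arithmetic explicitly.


Fr = 0.0056 * 74.9 * 9.81
= 0.41944 * 9.81
= 4.115 N

4.115 N


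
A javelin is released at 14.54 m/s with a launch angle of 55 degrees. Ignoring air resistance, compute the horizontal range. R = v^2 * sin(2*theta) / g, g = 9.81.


Launch speed squared = 211.4116
sin(2 * 55 deg) = 0.939693
Range = 211.4116 * 0.939693 / 9.81
= 20.251 m

20.251 m


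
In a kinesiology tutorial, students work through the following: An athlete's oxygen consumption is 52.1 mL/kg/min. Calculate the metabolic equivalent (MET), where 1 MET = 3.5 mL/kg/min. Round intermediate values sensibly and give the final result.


MET = VO2 / 3.5
= 52.1 / 3.5
= 14.89 METs

14.89 METs


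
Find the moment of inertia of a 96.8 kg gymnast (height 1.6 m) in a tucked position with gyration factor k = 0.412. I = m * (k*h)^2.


Radius of gyration = 0.412 * 1.6 = 0.6592 m
I = 96.8 * 0.6592^2
= 96.8 * 0.434545
= 42.064 kg*m^2

42.064 kg*m^2


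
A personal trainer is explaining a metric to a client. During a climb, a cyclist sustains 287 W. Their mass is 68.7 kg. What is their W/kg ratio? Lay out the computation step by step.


Power-to-weight = 287 W / 68.7 kg
= 4.178 W/kg

4.178 W/kg


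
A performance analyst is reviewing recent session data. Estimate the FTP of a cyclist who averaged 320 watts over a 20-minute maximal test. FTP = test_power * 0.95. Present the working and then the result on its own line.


FTP = 320 * 0.95 = 304.0 W

304.0 W


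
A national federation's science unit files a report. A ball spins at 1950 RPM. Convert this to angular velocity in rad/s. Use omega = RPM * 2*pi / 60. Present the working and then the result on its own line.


omega = 1950 * 2 * pi / 60
= 1950 * 6.28318531 / 60
= 12252.211 / 60
= 204.204 rad/s

204.204 rad/s


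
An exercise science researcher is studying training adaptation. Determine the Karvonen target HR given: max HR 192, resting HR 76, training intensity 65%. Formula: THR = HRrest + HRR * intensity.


HRR = HRmax - HRrest = 192 - 76 = 116
THR = 76 + 116 * 0.65
= 151.4 bpm

151.4 bpm


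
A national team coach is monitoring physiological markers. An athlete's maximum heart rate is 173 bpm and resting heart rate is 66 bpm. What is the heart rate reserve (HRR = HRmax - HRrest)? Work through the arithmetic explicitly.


HRR = HRmax - HRrest
= 173 - 66
= 107 bpm

107 bpm


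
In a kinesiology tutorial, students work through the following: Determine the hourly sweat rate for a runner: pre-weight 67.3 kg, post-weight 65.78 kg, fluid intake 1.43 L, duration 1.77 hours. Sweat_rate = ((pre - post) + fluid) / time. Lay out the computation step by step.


Mass lost = 67.3 - 65.78 = 1.52 kg
Add fluid consumed: 1.52 + 1.43 = 2.95 L total sweat
Sweat rate = 2.95 / 1.77 = 1.667 L/h

1.667 L/h


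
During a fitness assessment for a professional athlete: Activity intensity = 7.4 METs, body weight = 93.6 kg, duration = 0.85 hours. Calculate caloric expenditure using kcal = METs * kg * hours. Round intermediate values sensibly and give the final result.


kcal = 7.4 * 93.6 * 0.85
= 692.64 * 0.85
= 588.74 kcal

588.74 kcal


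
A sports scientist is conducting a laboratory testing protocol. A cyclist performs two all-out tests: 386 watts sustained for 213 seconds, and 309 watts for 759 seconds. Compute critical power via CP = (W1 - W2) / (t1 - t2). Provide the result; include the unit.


W1 = P1 * t1 = 386 * 213 = 82218 J
W2 = P2 * t2 = 309 * 759 = 234531 J
CP = (82218 - 234531) / (213 - 759)
= 278.96 W

278.96 W


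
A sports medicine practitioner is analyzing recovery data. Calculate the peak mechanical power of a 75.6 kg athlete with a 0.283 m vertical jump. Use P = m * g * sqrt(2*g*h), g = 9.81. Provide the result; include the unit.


First, sqrt(2gh) = sqrt(2 * 9.81 * 0.283)
= sqrt(5.55246) = 2.356366 m/s
Power = 75.6 * 9.81 * 2.356366 = 1747.57 W

1747.57 W
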